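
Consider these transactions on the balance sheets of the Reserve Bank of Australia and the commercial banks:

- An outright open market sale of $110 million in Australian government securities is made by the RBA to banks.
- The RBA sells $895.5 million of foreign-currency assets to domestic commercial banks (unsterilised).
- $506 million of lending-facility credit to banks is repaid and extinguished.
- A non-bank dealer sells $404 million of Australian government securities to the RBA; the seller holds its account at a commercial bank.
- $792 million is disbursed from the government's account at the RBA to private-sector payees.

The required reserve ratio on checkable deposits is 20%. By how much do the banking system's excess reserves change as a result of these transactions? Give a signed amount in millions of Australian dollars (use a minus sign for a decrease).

OMO sale (to banks) $110 million: reserves −$110M, deposits 0.
FX sale $895.5 million: reserves −$895.5M, deposits 0.
Discount-window repayment $506 million: reserves −$506M, deposits 0.
Asset purchase (from non-banks) $404 million: reserves +$404M, deposits +$404M.
Government spending $792 million: reserves +$792M, deposits +$792M.
Totals: Δreserves = −$315.5M, Δdeposits = +$1196M.
Δrequired reserves = 20% × +$1196M = +$239.2M.
Δexcess reserves = Δreserves − Δrequired = −$315.5M − (+$239.2M) = -$554.7 million.

-$554.7 million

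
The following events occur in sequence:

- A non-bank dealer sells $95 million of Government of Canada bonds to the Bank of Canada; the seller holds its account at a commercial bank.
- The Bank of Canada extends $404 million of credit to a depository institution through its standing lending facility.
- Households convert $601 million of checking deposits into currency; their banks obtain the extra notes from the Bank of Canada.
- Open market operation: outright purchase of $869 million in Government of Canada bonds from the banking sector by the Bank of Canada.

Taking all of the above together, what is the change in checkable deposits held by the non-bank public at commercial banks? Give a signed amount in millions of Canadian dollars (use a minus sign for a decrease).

-$506 million

Asset purchase (from non-banks) $95 million: non-bank counterparties' bank balances rise → +$95M.
Discount-window loan $404 million: the counterparty is a bank, so public deposits are unchanged → 0.
Currency withdrawal $601 million: non-bank counterparties' bank balances fall → −$601M.
OMO purchase (from banks) $869 million: the counterparty is a bank, so public deposits are unchanged → 0.
Net: 95 + 0 − 601 + 0 = -$506 million.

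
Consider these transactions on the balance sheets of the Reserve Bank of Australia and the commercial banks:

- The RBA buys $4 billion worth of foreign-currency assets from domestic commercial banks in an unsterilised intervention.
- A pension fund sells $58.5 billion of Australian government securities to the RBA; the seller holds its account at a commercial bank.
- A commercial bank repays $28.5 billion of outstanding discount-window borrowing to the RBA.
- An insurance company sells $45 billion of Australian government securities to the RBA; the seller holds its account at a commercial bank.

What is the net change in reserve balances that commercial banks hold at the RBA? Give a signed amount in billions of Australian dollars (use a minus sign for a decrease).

+$79 billion

RBA balance sheet:
  Assets:      Securities +$103.5B, Loans to banks −$28.5B, Foreign assets +$4B
  Liabilities: Bank reserves +$79B
So the change in reserve balances that commercial banks hold at the RBA is +$79 billion.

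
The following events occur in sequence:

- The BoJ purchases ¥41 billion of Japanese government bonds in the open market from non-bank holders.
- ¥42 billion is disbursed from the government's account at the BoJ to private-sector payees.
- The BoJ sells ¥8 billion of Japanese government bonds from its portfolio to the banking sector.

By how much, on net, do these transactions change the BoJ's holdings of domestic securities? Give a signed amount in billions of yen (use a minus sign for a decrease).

+¥33 billion

BoJ balance sheet:
  Assets:      Securities +¥33B
  Liabilities: Bank reserves +¥75B, Government deposits −¥42B
So the change in the BoJ's holdings of domestic securities is +¥33 billion.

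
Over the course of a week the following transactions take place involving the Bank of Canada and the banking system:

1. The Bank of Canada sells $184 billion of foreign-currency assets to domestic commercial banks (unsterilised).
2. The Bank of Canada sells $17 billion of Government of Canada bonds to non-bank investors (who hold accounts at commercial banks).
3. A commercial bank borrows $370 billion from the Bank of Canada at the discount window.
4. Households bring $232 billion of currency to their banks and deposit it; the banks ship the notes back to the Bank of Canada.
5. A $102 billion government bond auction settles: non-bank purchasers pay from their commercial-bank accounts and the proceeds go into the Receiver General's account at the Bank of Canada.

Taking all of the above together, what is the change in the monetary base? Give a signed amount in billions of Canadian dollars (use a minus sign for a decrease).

Bank of Canada balance sheet:
  Assets:      Securities −$17B, Loans to banks +$370B, Foreign assets −$184B
  Liabilities: Bank reserves +$299B, Currency in circulation −$232B, Government deposits +$102B
Commercial banking system:
  Assets:      Reserves at CB +$299B, Foreign assets +$184B
  Liabilities: Checkable deposits +$113B, Borrowings from CB +$370B
Monetary base = currency + reserves: −$232B + (+$299B) = +$67 billion.

+$67 billion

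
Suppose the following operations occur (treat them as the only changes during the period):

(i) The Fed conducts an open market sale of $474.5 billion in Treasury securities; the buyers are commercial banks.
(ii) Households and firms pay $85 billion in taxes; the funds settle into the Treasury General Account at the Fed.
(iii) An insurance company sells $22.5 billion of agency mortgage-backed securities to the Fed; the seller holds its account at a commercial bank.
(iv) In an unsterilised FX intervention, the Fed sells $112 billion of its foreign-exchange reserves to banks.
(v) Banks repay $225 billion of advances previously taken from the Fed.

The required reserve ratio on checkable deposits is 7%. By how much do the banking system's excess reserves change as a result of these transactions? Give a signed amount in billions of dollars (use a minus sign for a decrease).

OMO sale (to banks) $474.5 billion: reserves −$474.5B, deposits 0.
Government account inflow $85 billion: reserves −$85B, deposits −$85B.
Asset purchase (from non-banks) $22.5 billion: reserves +$22.5B, deposits +$22.5B.
FX sale $112 billion: reserves −$112B, deposits 0.
Discount-window repayment $225 billion: reserves −$225B, deposits 0.
Totals: Δreserves = −$874B, Δdeposits = −$62.5B.
Δrequired reserves = 7% × −$62.5B = −$4.375B.
Δexcess reserves = Δreserves − Δrequired = −$874B − (−$4.375B) = -$869.625 billion.

-$869.625 billion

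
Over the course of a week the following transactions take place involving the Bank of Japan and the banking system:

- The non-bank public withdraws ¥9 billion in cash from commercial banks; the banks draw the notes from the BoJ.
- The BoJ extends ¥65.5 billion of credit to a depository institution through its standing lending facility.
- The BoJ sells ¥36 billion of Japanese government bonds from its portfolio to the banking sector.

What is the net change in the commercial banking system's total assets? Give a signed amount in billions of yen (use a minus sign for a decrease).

+¥56.5 billion

Currency withdrawal ¥9 billion: bank balance sheets shrink → −¥9B.
Discount-window loan ¥65.5 billion: bank balance sheets expand → +¥65.5B.
OMO sale (to banks) ¥36 billion: just an asset swap on bank balance sheets → 0.
Net: −9 + 65.5 + 0 = +¥56.5 billion.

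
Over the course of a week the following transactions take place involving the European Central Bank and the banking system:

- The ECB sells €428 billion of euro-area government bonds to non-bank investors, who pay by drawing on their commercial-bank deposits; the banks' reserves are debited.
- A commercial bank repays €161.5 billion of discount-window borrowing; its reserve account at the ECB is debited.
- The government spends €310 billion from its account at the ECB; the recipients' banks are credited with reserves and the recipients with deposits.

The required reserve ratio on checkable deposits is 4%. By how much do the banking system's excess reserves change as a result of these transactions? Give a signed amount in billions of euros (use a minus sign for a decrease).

Asset sale (to non-banks) €428 billion: reserves −€428B, deposits −€428B.
Discount-window repayment €161.5 billion: reserves −€161.5B, deposits 0.
Government spending €310 billion: reserves +€310B, deposits +€310B.
Totals: Δreserves = −€279.5B, Δdeposits = −€118B.
Δrequired reserves = 4% × −€118B = −€4.72B.
Δexcess reserves = Δreserves − Δrequired = −€279.5B − (−€4.72B) = -€274.78 billion.

-€274.78 billion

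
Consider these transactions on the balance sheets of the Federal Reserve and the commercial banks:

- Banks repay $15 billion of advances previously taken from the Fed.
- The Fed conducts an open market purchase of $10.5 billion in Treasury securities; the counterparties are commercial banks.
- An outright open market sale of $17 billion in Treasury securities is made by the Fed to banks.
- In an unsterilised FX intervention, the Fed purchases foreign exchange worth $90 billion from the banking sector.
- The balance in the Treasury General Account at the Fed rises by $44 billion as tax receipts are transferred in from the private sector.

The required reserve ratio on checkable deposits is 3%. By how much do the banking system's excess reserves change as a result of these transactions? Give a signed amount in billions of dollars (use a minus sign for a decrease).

+$25.82 billion

Discount-window repayment $15 billion: reserves −$15B, deposits 0.
OMO purchase (from banks) $10.5 billion: reserves +$10.5B, deposits 0.
OMO sale (to banks) $17 billion: reserves −$17B, deposits 0.
FX purchase $90 billion: reserves +$90B, deposits 0.
Government account inflow $44 billion: reserves −$44B, deposits −$44B.
Totals: Δreserves = +$24.5B, Δdeposits = −$44B.
Δrequired reserves = 3% × −$44B = −$1.32B.
Δexcess reserves = Δreserves − Δrequired = +$24.5B − (−$1.32B) = +$25.82 billion.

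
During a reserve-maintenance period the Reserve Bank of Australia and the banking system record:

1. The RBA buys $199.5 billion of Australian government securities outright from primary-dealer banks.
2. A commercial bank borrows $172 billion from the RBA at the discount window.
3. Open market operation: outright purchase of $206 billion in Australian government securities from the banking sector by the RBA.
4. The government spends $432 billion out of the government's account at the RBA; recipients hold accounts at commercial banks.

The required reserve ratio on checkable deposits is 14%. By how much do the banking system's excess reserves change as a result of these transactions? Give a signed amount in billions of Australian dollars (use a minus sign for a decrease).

OMO purchase (from banks) $199.5 billion: reserves +$199.5B, deposits 0.
Discount-window loan $172 billion: reserves +$172B, deposits 0.
OMO purchase (from banks) $206 billion: reserves +$206B, deposits 0.
Government spending $432 billion: reserves +$432B, deposits +$432B.
Totals: Δreserves = +$1009.5B, Δdeposits = +$432B.
Δrequired reserves = 14% × +$432B = +$60.48B.
Δexcess reserves = Δreserves − Δrequired = +$1009.5B − (+$60.48B) = +$949.02 billion.

+$949.02 billion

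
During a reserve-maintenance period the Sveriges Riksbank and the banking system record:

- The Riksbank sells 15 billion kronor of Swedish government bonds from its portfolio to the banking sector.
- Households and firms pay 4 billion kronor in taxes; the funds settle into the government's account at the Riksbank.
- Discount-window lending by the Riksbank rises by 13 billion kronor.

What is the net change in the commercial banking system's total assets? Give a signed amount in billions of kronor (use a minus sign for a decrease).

OMO sale (to banks) 15 billion kronor: just an asset swap on bank balance sheets → 0.
Government account inflow 4 billion kronor: bank balance sheets shrink → −4B.
Discount-window loan 13 billion kronor: bank balance sheets expand → +13B.
Net: 0 − 4 + 13 = +9 billion.

+9 billion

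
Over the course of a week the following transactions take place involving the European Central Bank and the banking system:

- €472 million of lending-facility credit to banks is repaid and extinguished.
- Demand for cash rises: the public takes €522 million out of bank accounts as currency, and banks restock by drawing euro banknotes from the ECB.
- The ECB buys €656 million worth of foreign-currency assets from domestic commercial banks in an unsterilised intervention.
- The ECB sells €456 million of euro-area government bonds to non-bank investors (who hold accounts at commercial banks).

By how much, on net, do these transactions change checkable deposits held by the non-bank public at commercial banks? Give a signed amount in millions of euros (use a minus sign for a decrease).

ECB balance sheet:
  Assets:      Securities −€456M, Loans to banks −€472M, Foreign assets +€656M
  Liabilities: Bank reserves −€794M, Currency in circulation +€522M
Commercial banking system:
  Assets:      Reserves at CB −€794M, Foreign assets −€656M
  Liabilities: Checkable deposits −€978M, Borrowings from CB −€472M
So the change in checkable deposits held by the non-bank public at commercial banks is -€978 million.

-€978 million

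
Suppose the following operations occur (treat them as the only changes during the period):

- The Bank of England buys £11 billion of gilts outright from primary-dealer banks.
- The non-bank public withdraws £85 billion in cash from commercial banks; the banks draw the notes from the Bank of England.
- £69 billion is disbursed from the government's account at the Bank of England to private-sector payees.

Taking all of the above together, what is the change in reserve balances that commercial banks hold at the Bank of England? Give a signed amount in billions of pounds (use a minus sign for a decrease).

-£5 billion

Bank of England balance sheet:
  Assets:      Securities +£11B
  Liabilities: Bank reserves −£5B, Currency in circulation +£85B, Government deposits −£69B
Commercial banking system:
  Assets:      Reserves at CB −£5B, Securities −£11B
  Liabilities: Checkable deposits −£16B
So the change in reserve balances that commercial banks hold at the Bank of England is -£5 billion.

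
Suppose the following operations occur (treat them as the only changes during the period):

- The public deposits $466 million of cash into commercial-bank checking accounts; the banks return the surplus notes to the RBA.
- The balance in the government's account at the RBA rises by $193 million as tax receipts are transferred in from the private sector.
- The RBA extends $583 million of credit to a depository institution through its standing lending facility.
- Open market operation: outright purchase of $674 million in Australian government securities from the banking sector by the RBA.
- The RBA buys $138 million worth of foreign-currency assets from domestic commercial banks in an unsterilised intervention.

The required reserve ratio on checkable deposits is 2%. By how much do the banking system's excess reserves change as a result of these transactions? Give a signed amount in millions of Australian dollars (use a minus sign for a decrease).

+$1662.54 million

Currency deposit $466 million: reserves +$466M, deposits +$466M.
Government account inflow $193 million: reserves −$193M, deposits −$193M.
Discount-window loan $583 million: reserves +$583M, deposits 0.
OMO purchase (from banks) $674 million: reserves +$674M, deposits 0.
FX purchase $138 million: reserves +$138M, deposits 0.
Totals: Δreserves = +$1668M, Δdeposits = +$273M.
Δrequired reserves = 2% × +$273M = +$5.46M.
Δexcess reserves = Δreserves − Δrequired = +$1668M − (+$5.46M) = +$1662.54 million.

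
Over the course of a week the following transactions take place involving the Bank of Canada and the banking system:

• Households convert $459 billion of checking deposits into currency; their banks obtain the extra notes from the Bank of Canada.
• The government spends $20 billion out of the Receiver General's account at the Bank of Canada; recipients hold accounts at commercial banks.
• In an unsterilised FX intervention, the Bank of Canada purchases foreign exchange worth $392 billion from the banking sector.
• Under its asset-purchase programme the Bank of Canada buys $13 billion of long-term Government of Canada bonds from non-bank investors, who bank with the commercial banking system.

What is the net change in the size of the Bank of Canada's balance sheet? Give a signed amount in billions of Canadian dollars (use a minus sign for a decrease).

Currency withdrawal $459 billion: only the composition of liabilities changes → 0.
Government spending $20 billion: only the composition of liabilities changes → 0.
FX purchase $392 billion: a Bank of Canada asset is acquired → +$392B.
Asset purchase (from non-banks) $13 billion: a Bank of Canada asset is acquired → +$13B.
Net: 0 + 0 + 392 + 13 = +$405 billion.

+$405 billion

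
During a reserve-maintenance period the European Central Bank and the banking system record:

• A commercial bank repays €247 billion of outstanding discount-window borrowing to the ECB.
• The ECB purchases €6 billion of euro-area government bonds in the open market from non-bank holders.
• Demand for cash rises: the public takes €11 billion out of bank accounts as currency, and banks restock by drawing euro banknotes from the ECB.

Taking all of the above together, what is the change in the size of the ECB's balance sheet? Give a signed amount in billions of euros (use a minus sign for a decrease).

-€241 billion

Discount-window repayment €247 billion: an ECB asset is shed → −€247B.
Asset purchase (from non-banks) €6 billion: an ECB asset is acquired → +€6B.
Currency withdrawal €11 billion: only the composition of liabilities changes → 0.
Net: −247 + 6 + 0 = -€241 billion.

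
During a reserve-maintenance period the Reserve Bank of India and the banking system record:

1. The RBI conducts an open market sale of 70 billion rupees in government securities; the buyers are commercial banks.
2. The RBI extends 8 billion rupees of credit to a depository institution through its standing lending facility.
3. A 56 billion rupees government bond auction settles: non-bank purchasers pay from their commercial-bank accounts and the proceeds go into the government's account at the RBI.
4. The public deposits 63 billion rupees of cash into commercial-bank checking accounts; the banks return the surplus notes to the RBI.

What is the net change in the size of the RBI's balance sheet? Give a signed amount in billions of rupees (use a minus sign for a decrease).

RBI balance sheet:
  Assets:      Securities −70B, Loans to banks +8B
  Liabilities: Bank reserves −55B, Currency in circulation −63B, Government deposits +56B
Change in total RBI assets = -62 billion.

-62 billion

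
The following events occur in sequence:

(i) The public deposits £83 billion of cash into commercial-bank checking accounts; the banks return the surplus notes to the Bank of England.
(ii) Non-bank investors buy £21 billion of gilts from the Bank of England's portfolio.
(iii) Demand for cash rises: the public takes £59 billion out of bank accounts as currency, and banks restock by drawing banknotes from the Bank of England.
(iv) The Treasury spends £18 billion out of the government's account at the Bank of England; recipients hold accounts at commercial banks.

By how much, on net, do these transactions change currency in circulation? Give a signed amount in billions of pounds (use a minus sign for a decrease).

Bank of England balance sheet:
  Assets:      Securities −£21B
  Liabilities: Bank reserves +£21B, Currency in circulation −£24B, Government deposits −£18B
So the change in currency in circulation is -£24 billion.

-£24 billion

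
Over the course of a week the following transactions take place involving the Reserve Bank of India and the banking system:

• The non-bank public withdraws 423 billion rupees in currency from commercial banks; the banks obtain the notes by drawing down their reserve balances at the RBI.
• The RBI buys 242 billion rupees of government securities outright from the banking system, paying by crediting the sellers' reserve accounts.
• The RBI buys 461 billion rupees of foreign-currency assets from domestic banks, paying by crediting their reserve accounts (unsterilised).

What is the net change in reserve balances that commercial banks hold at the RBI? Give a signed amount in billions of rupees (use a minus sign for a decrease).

Currency withdrawal 423 billion rupees: banks swap reserves for currency → −423B.
OMO purchase (from banks) 242 billion rupees: the RBI pays by crediting reserve accounts → +242B.
FX purchase 461 billion rupees: the RBI pays by crediting reserve accounts → +461B.
Net: −423 + 242 + 461 = +280 billion.

+280 billion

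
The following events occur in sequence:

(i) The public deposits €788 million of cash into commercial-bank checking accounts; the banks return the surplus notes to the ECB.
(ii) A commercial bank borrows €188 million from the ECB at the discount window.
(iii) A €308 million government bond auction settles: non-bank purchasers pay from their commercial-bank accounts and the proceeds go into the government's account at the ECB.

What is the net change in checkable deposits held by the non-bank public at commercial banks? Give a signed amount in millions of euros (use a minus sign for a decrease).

ECB balance sheet:
  Assets:      Loans to banks +€188M
  Liabilities: Bank reserves +€668M, Currency in circulation −€788M, Government deposits +€308M
Commercial banking system:
  Assets:      Reserves at CB +€668M
  Liabilities: Checkable deposits +€480M, Borrowings from CB +€188M
So the change in checkable deposits held by the non-bank public at commercial banks is +€480 million.

+€480 million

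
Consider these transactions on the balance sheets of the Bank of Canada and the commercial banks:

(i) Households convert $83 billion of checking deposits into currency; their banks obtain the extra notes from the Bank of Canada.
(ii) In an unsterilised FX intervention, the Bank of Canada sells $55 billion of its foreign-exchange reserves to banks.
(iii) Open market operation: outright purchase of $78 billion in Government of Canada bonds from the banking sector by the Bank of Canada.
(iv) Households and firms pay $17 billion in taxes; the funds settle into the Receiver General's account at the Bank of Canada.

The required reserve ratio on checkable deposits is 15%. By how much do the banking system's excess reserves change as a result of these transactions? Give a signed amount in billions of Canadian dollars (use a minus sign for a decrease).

-$62 billion

Currency withdrawal $83 billion: reserves −$83B, deposits −$83B.
FX sale $55 billion: reserves −$55B, deposits 0.
OMO purchase (from banks) $78 billion: reserves +$78B, deposits 0.
Government account inflow $17 billion: reserves −$17B, deposits −$17B.
Totals: Δreserves = −$77B, Δdeposits = −$100B.
Δrequired reserves = 15% × −$100B = −$15B.
Δexcess reserves = Δreserves − Δrequired = −$77B − (−$15B) = -$62 billion.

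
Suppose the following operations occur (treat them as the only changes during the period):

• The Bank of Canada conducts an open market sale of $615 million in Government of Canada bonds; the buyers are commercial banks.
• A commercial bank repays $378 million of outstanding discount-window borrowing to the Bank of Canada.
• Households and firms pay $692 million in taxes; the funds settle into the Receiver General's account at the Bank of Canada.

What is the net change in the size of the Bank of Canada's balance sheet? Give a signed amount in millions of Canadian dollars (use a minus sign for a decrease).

-$993 million

OMO sale (to banks) $615 million: a Bank of Canada asset is shed → −$615M.
Discount-window repayment $378 million: a Bank of Canada asset is shed → −$378M.
Government account inflow $692 million: only the composition of liabilities changes → 0.
Net: −615 − 378 + 0 = -$993 million.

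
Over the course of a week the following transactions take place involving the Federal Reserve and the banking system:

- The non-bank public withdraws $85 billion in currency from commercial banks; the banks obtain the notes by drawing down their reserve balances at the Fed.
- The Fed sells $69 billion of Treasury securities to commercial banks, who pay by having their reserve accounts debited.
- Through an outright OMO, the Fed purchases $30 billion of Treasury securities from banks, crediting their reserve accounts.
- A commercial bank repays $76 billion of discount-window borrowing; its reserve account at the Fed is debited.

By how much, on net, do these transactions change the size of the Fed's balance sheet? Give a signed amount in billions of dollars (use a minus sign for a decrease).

-$115 billion

Fed balance sheet:
  Assets:      Securities −$39B, Loans to banks −$76B
  Liabilities: Bank reserves −$200B, Currency in circulation +$85B
Change in total Fed assets = -$115 billion.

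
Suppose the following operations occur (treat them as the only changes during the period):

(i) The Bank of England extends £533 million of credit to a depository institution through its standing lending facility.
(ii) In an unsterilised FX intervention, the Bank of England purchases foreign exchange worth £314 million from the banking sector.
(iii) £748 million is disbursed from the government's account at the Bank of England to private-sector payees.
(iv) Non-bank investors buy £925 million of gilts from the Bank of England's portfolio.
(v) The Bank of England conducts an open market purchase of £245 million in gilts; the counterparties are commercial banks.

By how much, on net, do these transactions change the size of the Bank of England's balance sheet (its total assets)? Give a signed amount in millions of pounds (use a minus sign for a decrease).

Bank of England balance sheet:
  Assets:      Securities −£680M, Loans to banks +£533M, Foreign assets +£314M
  Liabilities: Bank reserves +£915M, Government deposits −£748M
Change in total Bank of England assets = +£167 million.

+£167 million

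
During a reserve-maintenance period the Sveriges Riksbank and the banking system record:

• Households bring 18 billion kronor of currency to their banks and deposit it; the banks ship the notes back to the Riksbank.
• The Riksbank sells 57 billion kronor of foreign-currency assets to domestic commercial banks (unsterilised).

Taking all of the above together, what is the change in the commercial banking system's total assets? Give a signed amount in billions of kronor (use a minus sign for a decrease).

+18 billion

Currency deposit 18 billion kronor: bank balance sheets expand → +18B.
FX sale 57 billion kronor: just an asset swap on bank balance sheets → 0.
Net: 18 + 0 = +18 billion.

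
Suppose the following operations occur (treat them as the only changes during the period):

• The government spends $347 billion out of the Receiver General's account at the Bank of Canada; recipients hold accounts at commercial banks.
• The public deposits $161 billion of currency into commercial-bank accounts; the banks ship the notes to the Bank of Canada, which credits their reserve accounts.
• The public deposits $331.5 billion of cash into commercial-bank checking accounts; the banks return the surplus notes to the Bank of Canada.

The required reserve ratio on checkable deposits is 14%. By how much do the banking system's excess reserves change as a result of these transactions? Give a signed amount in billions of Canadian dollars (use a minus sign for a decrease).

Government spending $347 billion: reserves +$347B, deposits +$347B.
Currency deposit $161 billion: reserves +$161B, deposits +$161B.
Currency deposit $331.5 billion: reserves +$331.5B, deposits +$331.5B.
Totals: Δreserves = +$839.5B, Δdeposits = +$839.5B.
Δrequired reserves = 14% × +$839.5B = +$117.53B.
Δexcess reserves = Δreserves − Δrequired = +$839.5B − (+$117.53B) = +$721.97 billion.

+$721.97 billion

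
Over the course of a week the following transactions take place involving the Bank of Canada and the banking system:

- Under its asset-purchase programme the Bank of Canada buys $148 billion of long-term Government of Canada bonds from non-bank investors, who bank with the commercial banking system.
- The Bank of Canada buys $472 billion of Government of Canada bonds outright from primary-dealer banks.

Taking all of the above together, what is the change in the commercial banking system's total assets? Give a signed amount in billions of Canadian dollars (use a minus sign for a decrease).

Asset purchase (from non-banks) $148 billion: bank balance sheets expand → +$148B.
OMO purchase (from banks) $472 billion: just an asset swap on bank balance sheets → 0.
Net: 148 + 0 = +$148 billion.

+$148 billion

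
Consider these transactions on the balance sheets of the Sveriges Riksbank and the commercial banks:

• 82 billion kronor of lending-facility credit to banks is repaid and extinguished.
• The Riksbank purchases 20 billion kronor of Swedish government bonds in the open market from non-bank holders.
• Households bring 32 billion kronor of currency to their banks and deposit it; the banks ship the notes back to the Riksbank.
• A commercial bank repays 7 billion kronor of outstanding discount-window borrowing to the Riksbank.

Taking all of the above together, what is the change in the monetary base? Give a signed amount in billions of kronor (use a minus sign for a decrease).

-69 billion

Discount-window repayment 82 billion kronor: Riksbank balance sheet contracts → −82B.
Asset purchase (from non-banks) 20 billion kronor: Riksbank balance sheet expands → +20B.
Currency deposit 32 billion kronor: just a shift between currency and reserves — both are base money → 0.
Discount-window repayment 7 billion kronor: Riksbank balance sheet contracts → −7B.
Net: −82 + 20 + 0 − 7 = -69 billion.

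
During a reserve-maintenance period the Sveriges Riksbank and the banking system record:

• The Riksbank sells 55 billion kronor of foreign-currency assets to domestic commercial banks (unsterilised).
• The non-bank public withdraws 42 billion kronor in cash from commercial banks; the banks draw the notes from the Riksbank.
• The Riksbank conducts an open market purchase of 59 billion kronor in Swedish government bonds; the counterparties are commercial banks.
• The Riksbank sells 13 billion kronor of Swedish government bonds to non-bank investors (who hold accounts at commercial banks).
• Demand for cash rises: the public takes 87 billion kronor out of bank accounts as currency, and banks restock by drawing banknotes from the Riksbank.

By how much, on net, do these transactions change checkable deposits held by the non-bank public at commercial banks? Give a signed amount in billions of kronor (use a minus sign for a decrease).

-142 billion

FX sale 55 billion kronor: the counterparty is a bank, so public deposits are unchanged → 0.
Currency withdrawal 42 billion kronor: non-bank counterparties' bank balances fall → −42B.
OMO purchase (from banks) 59 billion kronor: the counterparty is a bank, so public deposits are unchanged → 0.
Asset sale (to non-banks) 13 billion kronor: non-bank counterparties' bank balances fall → −13B.
Currency withdrawal 87 billion kronor: non-bank counterparties' bank balances fall → −87B.
Net: 0 − 42 + 0 − 13 − 87 = -142 billion.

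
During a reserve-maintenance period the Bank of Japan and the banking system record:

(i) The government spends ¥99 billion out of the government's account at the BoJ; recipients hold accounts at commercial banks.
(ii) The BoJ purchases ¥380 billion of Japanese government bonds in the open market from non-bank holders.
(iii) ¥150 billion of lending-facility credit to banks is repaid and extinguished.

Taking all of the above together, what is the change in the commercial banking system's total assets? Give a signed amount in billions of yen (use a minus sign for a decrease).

+¥329 billion

Government spending ¥99 billion: bank balance sheets expand → +¥99B.
Asset purchase (from non-banks) ¥380 billion: bank balance sheets expand → +¥380B.
Discount-window repayment ¥150 billion: bank balance sheets shrink → −¥150B.
Net: 99 + 380 − 150 = +¥329 billion.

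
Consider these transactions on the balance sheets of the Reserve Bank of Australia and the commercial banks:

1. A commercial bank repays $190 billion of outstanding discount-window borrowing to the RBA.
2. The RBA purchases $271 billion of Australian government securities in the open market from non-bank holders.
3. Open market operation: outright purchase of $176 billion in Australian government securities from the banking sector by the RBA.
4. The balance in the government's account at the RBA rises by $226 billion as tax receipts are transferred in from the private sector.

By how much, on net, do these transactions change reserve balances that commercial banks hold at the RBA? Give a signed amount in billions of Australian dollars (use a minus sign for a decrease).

Discount-window repayment $190 billion: repayment is debited from reserves → −$190B.
Asset purchase (from non-banks) $271 billion: the RBA pays by crediting reserve accounts → +$271B.
OMO purchase (from banks) $176 billion: the RBA pays by crediting reserve accounts → +$176B.
Government account inflow $226 billion: funds move from bank reserves into the government account → −$226B.
Net: −190 + 271 + 176 − 226 = +$31 billion.

+$31 billion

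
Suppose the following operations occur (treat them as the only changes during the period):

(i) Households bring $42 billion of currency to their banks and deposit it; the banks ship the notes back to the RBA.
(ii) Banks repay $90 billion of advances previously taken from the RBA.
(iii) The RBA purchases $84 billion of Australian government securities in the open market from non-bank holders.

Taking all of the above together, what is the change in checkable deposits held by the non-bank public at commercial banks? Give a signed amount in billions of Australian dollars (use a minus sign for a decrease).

+$126 billion

RBA balance sheet:
  Assets:      Securities +$84B, Loans to banks −$90B
  Liabilities: Bank reserves +$36B, Currency in circulation −$42B
Commercial banking system:
  Assets:      Reserves at CB +$36B
  Liabilities: Checkable deposits +$126B, Borrowings from CB −$90B
So the change in checkable deposits held by the non-bank public at commercial banks is +$126 billion.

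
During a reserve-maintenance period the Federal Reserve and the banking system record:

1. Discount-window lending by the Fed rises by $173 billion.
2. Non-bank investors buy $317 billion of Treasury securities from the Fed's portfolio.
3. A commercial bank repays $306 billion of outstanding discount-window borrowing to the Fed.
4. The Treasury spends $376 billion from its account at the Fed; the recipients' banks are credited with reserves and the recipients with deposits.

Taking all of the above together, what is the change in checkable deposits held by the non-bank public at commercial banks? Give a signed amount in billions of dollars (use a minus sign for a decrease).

+$59 billion

Fed balance sheet:
  Assets:      Securities −$317B, Loans to banks −$133B
  Liabilities: Bank reserves −$74B, Government deposits −$376B
Commercial banking system:
  Assets:      Reserves at CB −$74B
  Liabilities: Checkable deposits +$59B, Borrowings from CB −$133B
So the change in checkable deposits held by the non-bank public at commercial banks is +$59 billion.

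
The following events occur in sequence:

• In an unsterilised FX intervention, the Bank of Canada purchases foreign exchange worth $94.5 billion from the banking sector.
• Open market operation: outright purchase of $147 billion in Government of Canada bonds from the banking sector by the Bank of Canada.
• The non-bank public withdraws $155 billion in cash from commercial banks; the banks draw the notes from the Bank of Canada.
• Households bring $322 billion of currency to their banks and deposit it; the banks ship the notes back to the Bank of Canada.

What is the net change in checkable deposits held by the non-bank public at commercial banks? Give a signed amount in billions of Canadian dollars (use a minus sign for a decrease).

Bank of Canada balance sheet:
  Assets:      Securities +$147B, Foreign assets +$94.5B
  Liabilities: Bank reserves +$408.5B, Currency in circulation −$167B
Commercial banking system:
  Assets:      Reserves at CB +$408.5B, Securities −$147B, Foreign assets −$94.5B
  Liabilities: Checkable deposits +$167B
So the change in checkable deposits held by the non-bank public at commercial banks is +$167 billion.

+$167 billion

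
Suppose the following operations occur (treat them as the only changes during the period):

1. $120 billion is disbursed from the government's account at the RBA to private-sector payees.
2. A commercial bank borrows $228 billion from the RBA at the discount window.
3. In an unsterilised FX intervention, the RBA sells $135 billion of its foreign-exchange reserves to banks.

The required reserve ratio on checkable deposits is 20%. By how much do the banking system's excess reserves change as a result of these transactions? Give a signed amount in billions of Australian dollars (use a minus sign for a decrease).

+$189 billion

Government spending $120 billion: reserves +$120B, deposits +$120B.
Discount-window loan $228 billion: reserves +$228B, deposits 0.
FX sale $135 billion: reserves −$135B, deposits 0.
Totals: Δreserves = +$213B, Δdeposits = +$120B.
Δrequired reserves = 20% × +$120B = +$24B.
Δexcess reserves = Δreserves − Δrequired = +$213B − (+$24B) = +$189 billion.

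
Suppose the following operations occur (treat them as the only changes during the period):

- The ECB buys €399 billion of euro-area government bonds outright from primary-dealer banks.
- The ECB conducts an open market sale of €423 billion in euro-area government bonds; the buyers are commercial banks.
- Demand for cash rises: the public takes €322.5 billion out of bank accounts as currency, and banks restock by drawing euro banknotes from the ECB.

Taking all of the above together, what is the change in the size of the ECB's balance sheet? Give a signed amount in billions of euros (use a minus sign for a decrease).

-€24 billion

OMO purchase (from banks) €399 billion: an ECB asset is acquired → +€399B.
OMO sale (to banks) €423 billion: an ECB asset is shed → −€423B.
Currency withdrawal €322.5 billion: only the composition of liabilities changes → 0.
Net: 399 − 423 + 0 = -€24 billion.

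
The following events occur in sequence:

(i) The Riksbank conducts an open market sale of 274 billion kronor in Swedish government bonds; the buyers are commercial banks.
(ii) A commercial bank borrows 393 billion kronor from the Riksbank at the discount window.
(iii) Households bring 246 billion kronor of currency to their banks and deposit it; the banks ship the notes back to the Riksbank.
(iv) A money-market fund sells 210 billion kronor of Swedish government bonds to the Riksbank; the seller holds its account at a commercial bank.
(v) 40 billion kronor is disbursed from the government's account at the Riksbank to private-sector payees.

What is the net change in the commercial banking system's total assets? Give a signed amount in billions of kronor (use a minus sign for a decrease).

OMO sale (to banks) 274 billion kronor: just an asset swap on bank balance sheets → 0.
Discount-window loan 393 billion kronor: bank balance sheets expand → +393B.
Currency deposit 246 billion kronor: bank balance sheets expand → +246B.
Asset purchase (from non-banks) 210 billion kronor: bank balance sheets expand → +210B.
Government spending 40 billion kronor: bank balance sheets expand → +40B.
Net: 0 + 393 + 246 + 210 + 40 = +889 billion.

+889 billion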